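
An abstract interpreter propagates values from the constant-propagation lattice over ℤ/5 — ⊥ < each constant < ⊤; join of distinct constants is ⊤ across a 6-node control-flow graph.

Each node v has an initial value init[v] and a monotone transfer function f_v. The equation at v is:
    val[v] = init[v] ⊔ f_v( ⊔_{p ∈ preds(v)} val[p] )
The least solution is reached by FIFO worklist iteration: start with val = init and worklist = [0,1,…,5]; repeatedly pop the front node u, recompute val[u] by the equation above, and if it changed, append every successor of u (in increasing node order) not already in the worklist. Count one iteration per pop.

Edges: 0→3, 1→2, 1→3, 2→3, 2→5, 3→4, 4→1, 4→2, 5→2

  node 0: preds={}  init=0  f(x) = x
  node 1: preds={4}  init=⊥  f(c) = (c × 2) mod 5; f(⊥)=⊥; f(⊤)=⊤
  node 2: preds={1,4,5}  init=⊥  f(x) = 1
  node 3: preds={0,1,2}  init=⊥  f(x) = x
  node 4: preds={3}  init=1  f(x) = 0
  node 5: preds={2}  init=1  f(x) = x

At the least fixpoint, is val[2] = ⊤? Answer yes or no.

Iteration log — 9 steps:
  step 1. node 0  ⊔preds=⊥  new=0  stable
  step 2. node 1  ⊔preds=1  new=2  old=⊥  +wl: 
  step 3. node 2  ⊔preds=⊤  new=1  old=⊥  +wl: 
  step 4. node 3  ⊔preds=⊤  new=⊤  old=⊥  +wl: 
  step 5. node 4  ⊔preds=⊤  new=⊤  old=1  +wl: 1,2
  step 6. node 5  ⊔preds=1  new=1  stable
  step 7. node 1  ⊔preds=⊤  new=⊤  old=2  +wl: 3
  step 8. node 2  ⊔preds=⊤  new=1  stable
  step 9. node 3  ⊔preds=⊤  new=⊤  stable

Least fixpoint reached:
  node 0: 0
  node 1: ⊤
  node 2: 1
  node 3: ⊤
  node 4: ⊤
  node 5: 1

no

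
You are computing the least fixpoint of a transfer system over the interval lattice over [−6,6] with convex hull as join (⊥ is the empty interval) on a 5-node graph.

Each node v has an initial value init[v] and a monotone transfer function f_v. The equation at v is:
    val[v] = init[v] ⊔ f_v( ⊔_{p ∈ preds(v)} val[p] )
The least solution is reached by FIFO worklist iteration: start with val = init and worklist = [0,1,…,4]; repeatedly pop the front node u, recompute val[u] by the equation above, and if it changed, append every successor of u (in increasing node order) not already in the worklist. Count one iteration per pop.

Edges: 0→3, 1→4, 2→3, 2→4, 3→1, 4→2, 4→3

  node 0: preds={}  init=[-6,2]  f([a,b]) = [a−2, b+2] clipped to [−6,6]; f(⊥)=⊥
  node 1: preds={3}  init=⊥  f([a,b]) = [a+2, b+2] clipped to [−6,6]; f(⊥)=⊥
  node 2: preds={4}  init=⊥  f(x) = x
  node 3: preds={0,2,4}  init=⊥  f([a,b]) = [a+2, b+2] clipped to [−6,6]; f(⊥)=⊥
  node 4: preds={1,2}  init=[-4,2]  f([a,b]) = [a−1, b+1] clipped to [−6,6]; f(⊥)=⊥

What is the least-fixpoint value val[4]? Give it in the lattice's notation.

Worklist (14 pops):
  #1 pop 0: in=⊥ → [-6,2] (no change)
  #2 pop 1: in=⊥ → ⊥ (no change)
  #3 pop 2: in=[-4,2] → [-4,2] (was ⊥); enqueue []
  #4 pop 3: in=[-6,2] → [-4,4] (was ⊥); enqueue [1]
  #5 pop 4: in=[-4,2] → [-5,3] (was [-4,2]); enqueue [2,3]
  #6 pop 1: in=[-4,4] → [-2,6] (was ⊥); enqueue [4]
  #7 pop 2: in=[-5,3] → [-5,3] (was [-4,2]); enqueue []
  #8 pop 3: in=[-6,3] → [-4,5] (was [-4,4]); enqueue [1]
  #9 pop 4: in=[-5,6] → [-6,6] (was [-5,3]); enqueue [2,3]
  #10 pop 1: in=[-4,5] → [-2,6] (no change)
  #11 pop 2: in=[-6,6] → [-6,6] (was [-5,3]); enqueue [4]
  #12 pop 3: in=[-6,6] → [-4,6] (was [-4,5]); enqueue [1]
  #13 pop 4: in=[-6,6] → [-6,6] (no change)
  #14 pop 1: in=[-4,6] → [-2,6] (no change)

Fixpoint:
  val[0] = [-6,2]
  val[1] = [-2,6]
  val[2] = [-6,6]
  val[3] = [-4,6]
  val[4] = [-6,6]

[-6,6]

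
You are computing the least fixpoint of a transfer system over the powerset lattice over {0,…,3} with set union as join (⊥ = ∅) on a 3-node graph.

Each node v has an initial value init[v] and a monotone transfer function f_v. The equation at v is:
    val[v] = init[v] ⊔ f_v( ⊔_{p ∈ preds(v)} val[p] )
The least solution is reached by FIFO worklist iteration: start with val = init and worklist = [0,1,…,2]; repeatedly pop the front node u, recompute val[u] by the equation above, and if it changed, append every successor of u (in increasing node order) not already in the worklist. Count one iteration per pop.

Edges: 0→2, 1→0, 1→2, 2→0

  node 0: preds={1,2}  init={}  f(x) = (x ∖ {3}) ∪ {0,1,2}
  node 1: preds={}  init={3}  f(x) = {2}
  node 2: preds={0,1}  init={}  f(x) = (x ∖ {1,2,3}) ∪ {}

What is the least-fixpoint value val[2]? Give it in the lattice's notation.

{0}

Trace (4 dequeues):
  [1] u=0 | in {3} | out {0,1,2} | prev {} | push {}
  [2] u=1 | in {} | out {2,3} | prev {3} | push {0}
  [3] u=2 | in {0,1,2,3} | out {0} | prev {} | push {}
  [4] u=0 | in {0,2,3} | out {0,1,2} | ==

Converged values:
  [0] {0,1,2}
  [1] {2,3}
  [2] {0}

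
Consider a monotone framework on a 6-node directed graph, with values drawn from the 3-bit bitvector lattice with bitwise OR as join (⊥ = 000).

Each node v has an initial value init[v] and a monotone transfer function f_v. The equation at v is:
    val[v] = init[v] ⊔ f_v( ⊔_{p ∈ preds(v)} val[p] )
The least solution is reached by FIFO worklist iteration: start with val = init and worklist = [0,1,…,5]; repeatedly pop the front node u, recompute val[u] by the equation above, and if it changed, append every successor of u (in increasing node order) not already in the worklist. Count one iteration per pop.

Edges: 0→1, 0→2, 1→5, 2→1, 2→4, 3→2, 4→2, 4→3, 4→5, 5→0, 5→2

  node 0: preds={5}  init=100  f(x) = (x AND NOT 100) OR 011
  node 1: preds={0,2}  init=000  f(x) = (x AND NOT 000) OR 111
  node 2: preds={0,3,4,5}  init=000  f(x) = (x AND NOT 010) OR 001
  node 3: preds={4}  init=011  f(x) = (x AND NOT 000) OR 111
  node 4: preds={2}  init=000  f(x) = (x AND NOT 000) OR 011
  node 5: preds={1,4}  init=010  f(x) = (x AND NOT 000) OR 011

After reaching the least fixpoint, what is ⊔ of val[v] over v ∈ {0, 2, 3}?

111

Trace (10 dequeues):
  [1] u=0 | in 010 | out 111 | prev 100 | push {}
  [2] u=1 | in 111 | out 111 | prev 000 | push {}
  [3] u=2 | in 111 | out 101 | prev 000 | push {1}
  [4] u=3 | in 000 | out 111 | prev 011 | push {2}
  [5] u=4 | in 101 | out 111 | prev 000 | push {3}
  [6] u=5 | in 111 | out 111 | prev 010 | push {0}
  [7] u=1 | in 111 | out 111 | ==
  [8] u=2 | in 111 | out 101 | ==
  [9] u=3 | in 111 | out 111 | ==
  [10] u=0 | in 111 | out 111 | ==

Converged values:
  [0] 111
  [1] 111
  [2] 101
  [3] 111
  [4] 111
  [5] 111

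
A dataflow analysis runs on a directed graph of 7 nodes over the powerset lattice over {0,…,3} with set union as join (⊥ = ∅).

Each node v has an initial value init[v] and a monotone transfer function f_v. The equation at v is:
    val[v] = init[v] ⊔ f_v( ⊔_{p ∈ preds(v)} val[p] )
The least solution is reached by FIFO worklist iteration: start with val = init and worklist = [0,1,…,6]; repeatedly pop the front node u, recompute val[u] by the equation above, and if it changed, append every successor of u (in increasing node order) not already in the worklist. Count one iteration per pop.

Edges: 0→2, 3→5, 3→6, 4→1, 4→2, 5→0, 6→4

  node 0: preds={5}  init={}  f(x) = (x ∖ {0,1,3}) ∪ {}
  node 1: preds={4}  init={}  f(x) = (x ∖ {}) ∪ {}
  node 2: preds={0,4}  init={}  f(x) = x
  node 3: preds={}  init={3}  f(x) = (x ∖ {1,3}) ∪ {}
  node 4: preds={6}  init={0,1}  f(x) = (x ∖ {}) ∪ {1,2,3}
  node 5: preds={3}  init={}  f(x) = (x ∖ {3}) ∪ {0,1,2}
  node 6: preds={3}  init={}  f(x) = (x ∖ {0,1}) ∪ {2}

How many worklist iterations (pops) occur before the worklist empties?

Worklist (12 pops):
  #1 pop 0: in={} → {} (no change)
  #2 pop 1: in={0,1} → {0,1} (was {}); enqueue []
  #3 pop 2: in={0,1} → {0,1} (was {}); enqueue []
  #4 pop 3: in={} → {3} (no change)
  #5 pop 4: in={} → {0,1,2,3} (was {0,1}); enqueue [1,2]
  #6 pop 5: in={3} → {0,1,2} (was {}); enqueue [0]
  #7 pop 6: in={3} → {2,3} (was {}); enqueue [4]
  #8 pop 1: in={0,1,2,3} → {0,1,2,3} (was {0,1}); enqueue []
  #9 pop 2: in={0,1,2,3} → {0,1,2,3} (was {0,1}); enqueue []
  #10 pop 0: in={0,1,2} → {2} (was {}); enqueue [2]
  #11 pop 4: in={2,3} → {0,1,2,3} (no change)
  #12 pop 2: in={0,1,2,3} → {0,1,2,3} (no change)

Fixpoint:
  val[0] = {2}
  val[1] = {0,1,2,3}
  val[2] = {0,1,2,3}
  val[3] = {3}
  val[4] = {0,1,2,3}
  val[5] = {0,1,2}
  val[6] = {2,3}

12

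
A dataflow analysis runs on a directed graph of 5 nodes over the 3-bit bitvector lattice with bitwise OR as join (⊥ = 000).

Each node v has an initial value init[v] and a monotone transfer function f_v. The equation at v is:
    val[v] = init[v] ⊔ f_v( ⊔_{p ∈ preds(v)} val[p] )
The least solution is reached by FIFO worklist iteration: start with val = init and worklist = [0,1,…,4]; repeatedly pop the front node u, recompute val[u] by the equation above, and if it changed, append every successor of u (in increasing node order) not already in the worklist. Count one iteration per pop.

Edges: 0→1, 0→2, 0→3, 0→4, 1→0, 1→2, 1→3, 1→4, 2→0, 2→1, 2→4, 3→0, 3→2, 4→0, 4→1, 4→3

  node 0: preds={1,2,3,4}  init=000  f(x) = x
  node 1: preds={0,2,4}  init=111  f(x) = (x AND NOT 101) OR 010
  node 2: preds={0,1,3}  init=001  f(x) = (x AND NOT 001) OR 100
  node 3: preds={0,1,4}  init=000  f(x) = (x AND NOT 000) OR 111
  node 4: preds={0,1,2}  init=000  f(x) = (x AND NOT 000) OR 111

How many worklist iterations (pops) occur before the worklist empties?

Trace (9 dequeues):
  [1] u=0 | in 111 | out 111 | prev 000 | push {}
  [2] u=1 | in 111 | out 111 | ==
  [3] u=2 | in 111 | out 111 | prev 001 | push {0,1}
  [4] u=3 | in 111 | out 111 | prev 000 | push {2}
  [5] u=4 | in 111 | out 111 | prev 000 | push {3}
  [6] u=0 | in 111 | out 111 | ==
  [7] u=1 | in 111 | out 111 | ==
  [8] u=2 | in 111 | out 111 | ==
  [9] u=3 | in 111 | out 111 | ==

Converged values:
  [0] 111
  [1] 111
  [2] 111
  [3] 111
  [4] 111

9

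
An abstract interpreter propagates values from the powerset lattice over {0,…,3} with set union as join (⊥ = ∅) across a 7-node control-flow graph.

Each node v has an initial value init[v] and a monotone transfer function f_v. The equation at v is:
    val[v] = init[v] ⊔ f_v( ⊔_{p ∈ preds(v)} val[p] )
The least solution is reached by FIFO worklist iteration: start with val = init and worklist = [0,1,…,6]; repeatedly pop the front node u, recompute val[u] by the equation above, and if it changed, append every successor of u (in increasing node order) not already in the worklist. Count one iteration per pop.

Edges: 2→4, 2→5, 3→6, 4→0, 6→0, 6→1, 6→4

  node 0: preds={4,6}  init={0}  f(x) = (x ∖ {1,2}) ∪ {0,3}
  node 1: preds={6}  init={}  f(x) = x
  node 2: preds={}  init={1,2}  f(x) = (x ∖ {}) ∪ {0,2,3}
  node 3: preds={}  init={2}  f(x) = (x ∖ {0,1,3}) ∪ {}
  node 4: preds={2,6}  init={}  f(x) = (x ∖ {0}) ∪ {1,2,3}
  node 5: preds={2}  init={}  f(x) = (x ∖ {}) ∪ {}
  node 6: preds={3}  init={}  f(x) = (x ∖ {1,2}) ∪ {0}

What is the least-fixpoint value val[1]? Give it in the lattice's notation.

Iteration log — 10 steps:
  step 1. node 0  ⊔preds={}  new={0,3}  old={0}  +wl: 
  step 2. node 1  ⊔preds={}  new={}  stable
  step 3. node 2  ⊔preds={}  new={0,1,2,3}  old={1,2}  +wl: 
  step 4. node 3  ⊔preds={}  new={2}  stable
  step 5. node 4  ⊔preds={0,1,2,3}  new={1,2,3}  old={}  +wl: 0
  step 6. node 5  ⊔preds={0,1,2,3}  new={0,1,2,3}  old={}  +wl: 
  step 7. node 6  ⊔preds={2}  new={0}  old={}  +wl: 1,4
  step 8. node 0  ⊔preds={0,1,2,3}  new={0,3}  stable
  step 9. node 1  ⊔preds={0}  new={0}  old={}  +wl: 
  step 10. node 4  ⊔preds={0,1,2,3}  new={1,2,3}  stable

Least fixpoint reached:
  node 0: {0,3}
  node 1: {0}
  node 2: {0,1,2,3}
  node 3: {2}
  node 4: {1,2,3}
  node 5: {0,1,2,3}
  node 6: {0}

{0}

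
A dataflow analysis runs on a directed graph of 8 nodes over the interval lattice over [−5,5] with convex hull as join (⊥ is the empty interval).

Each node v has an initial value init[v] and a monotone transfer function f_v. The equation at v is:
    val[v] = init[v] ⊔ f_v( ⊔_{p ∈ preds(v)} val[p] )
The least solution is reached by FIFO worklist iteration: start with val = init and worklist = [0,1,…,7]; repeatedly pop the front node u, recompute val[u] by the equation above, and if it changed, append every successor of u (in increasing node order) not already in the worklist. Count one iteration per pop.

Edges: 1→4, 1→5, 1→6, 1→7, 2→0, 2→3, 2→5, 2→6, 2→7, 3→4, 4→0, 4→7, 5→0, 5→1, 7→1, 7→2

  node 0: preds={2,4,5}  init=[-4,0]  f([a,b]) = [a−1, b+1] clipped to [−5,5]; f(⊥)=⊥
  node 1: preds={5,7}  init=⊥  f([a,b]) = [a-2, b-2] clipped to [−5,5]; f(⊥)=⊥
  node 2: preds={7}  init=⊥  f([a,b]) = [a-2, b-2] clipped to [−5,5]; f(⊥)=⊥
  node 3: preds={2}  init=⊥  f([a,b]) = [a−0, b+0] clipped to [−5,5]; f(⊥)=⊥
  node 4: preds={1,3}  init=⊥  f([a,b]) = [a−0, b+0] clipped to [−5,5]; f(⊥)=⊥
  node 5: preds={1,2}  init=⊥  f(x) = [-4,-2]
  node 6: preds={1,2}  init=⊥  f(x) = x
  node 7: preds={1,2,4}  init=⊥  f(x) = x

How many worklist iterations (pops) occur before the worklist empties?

23

Trace (23 dequeues):
  [1] u=0 | in ⊥ | out [-4,0] | ==
  [2] u=1 | in ⊥ | out ⊥ | ==
  [3] u=2 | in ⊥ | out ⊥ | ==
  [4] u=3 | in ⊥ | out ⊥ | ==
  [5] u=4 | in ⊥ | out ⊥ | ==
  [6] u=5 | in ⊥ | out [-4,-2] | prev ⊥ | push {0,1}
  [7] u=6 | in ⊥ | out ⊥ | ==
  [8] u=7 | in ⊥ | out ⊥ | ==
  [9] u=0 | in [-4,-2] | out [-5,0] | prev [-4,0] | push {}
  [10] u=1 | in [-4,-2] | out [-5,-4] | prev ⊥ | push {4,5,6,7}
  [11] u=4 | in [-5,-4] | out [-5,-4] | prev ⊥ | push {0}
  [12] u=5 | in [-5,-4] | out [-4,-2] | ==
  [13] u=6 | in [-5,-4] | out [-5,-4] | prev ⊥ | push {}
  [14] u=7 | in [-5,-4] | out [-5,-4] | prev ⊥ | push {1,2}
  [15] u=0 | in [-5,-2] | out [-5,0] | ==
  [16] u=1 | in [-5,-2] | out [-5,-4] | ==
  [17] u=2 | in [-5,-4] | out [-5,-5] | prev ⊥ | push {0,3,5,6,7}
  [18] u=0 | in [-5,-2] | out [-5,0] | ==
  [19] u=3 | in [-5,-5] | out [-5,-5] | prev ⊥ | push {4}
  [20] u=5 | in [-5,-4] | out [-4,-2] | ==
  [21] u=6 | in [-5,-4] | out [-5,-4] | ==
  [22] u=7 | in [-5,-4] | out [-5,-4] | ==
  [23] u=4 | in [-5,-4] | out [-5,-4] | ==

Converged values:
  [0] [-5,0]
  [1] [-5,-4]
  [2] [-5,-5]
  [3] [-5,-5]
  [4] [-5,-4]
  [5] [-4,-2]
  [6] [-5,-4]
  [7] [-5,-4]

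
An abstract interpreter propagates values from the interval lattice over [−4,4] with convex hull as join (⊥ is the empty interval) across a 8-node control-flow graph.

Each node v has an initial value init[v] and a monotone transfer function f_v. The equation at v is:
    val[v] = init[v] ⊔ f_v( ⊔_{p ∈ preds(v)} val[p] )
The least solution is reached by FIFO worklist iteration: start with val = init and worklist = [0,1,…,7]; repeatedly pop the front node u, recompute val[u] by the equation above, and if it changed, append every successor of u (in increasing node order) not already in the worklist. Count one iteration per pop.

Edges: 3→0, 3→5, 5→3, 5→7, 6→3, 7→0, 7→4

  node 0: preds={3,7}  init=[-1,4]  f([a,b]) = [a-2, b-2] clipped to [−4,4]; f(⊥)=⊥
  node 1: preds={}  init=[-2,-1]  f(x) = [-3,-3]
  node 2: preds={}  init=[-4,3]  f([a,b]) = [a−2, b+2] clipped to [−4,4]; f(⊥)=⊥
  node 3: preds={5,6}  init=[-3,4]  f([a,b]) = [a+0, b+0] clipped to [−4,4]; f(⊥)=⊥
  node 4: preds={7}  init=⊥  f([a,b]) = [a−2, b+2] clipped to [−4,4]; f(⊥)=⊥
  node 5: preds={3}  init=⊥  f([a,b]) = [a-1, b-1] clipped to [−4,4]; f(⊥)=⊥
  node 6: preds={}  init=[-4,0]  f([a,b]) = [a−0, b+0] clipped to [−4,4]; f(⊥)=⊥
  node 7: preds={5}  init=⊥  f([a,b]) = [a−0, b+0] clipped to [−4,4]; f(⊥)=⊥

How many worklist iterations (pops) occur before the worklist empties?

Iteration log — 11 steps:
  step 1. node 0  ⊔preds=[-3,4]  new=[-4,4]  old=[-1,4]  +wl: 
  step 2. node 1  ⊔preds=⊥  new=[-3,-1]  old=[-2,-1]  +wl: 
  step 3. node 2  ⊔preds=⊥  new=[-4,3]  stable
  step 4. node 3  ⊔preds=[-4,0]  new=[-4,4]  old=[-3,4]  +wl: 0
  step 5. node 4  ⊔preds=⊥  new=⊥  stable
  step 6. node 5  ⊔preds=[-4,4]  new=[-4,3]  old=⊥  +wl: 3
  step 7. node 6  ⊔preds=⊥  new=[-4,0]  stable
  step 8. node 7  ⊔preds=[-4,3]  new=[-4,3]  old=⊥  +wl: 4
  step 9. node 0  ⊔preds=[-4,4]  new=[-4,4]  stable
  step 10. node 3  ⊔preds=[-4,3]  new=[-4,4]  stable
  step 11. node 4  ⊔preds=[-4,3]  new=[-4,4]  old=⊥  +wl: 

Least fixpoint reached:
  node 0: [-4,4]
  node 1: [-3,-1]
  node 2: [-4,3]
  node 3: [-4,4]
  node 4: [-4,4]
  node 5: [-4,3]
  node 6: [-4,0]
  node 7: [-4,3]

11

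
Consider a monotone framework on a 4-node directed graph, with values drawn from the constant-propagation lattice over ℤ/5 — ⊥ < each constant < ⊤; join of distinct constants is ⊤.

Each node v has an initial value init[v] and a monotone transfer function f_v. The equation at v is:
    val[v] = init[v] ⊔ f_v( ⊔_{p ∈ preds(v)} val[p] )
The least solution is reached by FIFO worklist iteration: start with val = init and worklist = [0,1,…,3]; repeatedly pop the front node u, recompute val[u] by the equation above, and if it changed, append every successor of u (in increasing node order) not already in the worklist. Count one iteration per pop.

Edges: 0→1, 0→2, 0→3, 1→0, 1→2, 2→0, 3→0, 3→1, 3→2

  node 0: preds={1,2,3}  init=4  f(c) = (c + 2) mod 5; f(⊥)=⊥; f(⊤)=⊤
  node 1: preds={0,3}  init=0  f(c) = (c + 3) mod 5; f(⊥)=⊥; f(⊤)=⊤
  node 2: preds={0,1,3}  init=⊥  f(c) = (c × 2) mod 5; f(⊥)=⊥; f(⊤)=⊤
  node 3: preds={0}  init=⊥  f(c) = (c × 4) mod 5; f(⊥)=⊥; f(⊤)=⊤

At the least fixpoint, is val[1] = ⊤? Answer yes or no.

yes

Iteration log — 7 steps:
  step 1. node 0  ⊔preds=0  new=⊤  old=4  +wl: 
  step 2. node 1  ⊔preds=⊤  new=⊤  old=0  +wl: 0
  step 3. node 2  ⊔preds=⊤  new=⊤  old=⊥  +wl: 
  step 4. node 3  ⊔preds=⊤  new=⊤  old=⊥  +wl: 1,2
  step 5. node 0  ⊔preds=⊤  new=⊤  stable
  step 6. node 1  ⊔preds=⊤  new=⊤  stable
  step 7. node 2  ⊔preds=⊤  new=⊤  stable

Least fixpoint reached:
  node 0: ⊤
  node 1: ⊤
  node 2: ⊤
  node 3: ⊤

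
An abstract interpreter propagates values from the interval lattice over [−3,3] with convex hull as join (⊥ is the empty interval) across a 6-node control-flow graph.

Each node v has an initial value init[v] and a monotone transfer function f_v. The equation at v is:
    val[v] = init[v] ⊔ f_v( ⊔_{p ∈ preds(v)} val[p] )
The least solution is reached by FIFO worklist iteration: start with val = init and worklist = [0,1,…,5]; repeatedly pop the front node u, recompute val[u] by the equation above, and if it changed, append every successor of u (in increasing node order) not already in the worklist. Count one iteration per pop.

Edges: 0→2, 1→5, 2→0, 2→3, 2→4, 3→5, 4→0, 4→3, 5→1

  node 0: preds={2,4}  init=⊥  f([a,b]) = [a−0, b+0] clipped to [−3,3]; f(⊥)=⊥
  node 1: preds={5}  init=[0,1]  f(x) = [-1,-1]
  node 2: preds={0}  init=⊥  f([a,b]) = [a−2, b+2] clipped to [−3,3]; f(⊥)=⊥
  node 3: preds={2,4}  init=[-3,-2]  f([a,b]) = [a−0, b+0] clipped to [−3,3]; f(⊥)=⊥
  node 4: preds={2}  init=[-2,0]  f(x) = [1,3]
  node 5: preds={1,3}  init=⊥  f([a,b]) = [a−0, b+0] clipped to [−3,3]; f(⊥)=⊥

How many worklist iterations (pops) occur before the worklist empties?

Worklist (15 pops):
  #1 pop 0: in=[-2,0] → [-2,0] (was ⊥); enqueue []
  #2 pop 1: in=⊥ → [-1,1] (was [0,1]); enqueue []
  #3 pop 2: in=[-2,0] → [-3,2] (was ⊥); enqueue [0]
  #4 pop 3: in=[-3,2] → [-3,2] (was [-3,-2]); enqueue []
  #5 pop 4: in=[-3,2] → [-2,3] (was [-2,0]); enqueue [3]
  #6 pop 5: in=[-3,2] → [-3,2] (was ⊥); enqueue [1]
  #7 pop 0: in=[-3,3] → [-3,3] (was [-2,0]); enqueue [2]
  #8 pop 3: in=[-3,3] → [-3,3] (was [-3,2]); enqueue [5]
  #9 pop 1: in=[-3,2] → [-1,1] (no change)
  #10 pop 2: in=[-3,3] → [-3,3] (was [-3,2]); enqueue [0,3,4]
  #11 pop 5: in=[-3,3] → [-3,3] (was [-3,2]); enqueue [1]
  #12 pop 0: in=[-3,3] → [-3,3] (no change)
  #13 pop 3: in=[-3,3] → [-3,3] (no change)
  #14 pop 4: in=[-3,3] → [-2,3] (no change)
  #15 pop 1: in=[-3,3] → [-1,1] (no change)

Fixpoint:
  val[0] = [-3,3]
  val[1] = [-1,1]
  val[2] = [-3,3]
  val[3] = [-3,3]
  val[4] = [-2,3]
  val[5] = [-3,3]

15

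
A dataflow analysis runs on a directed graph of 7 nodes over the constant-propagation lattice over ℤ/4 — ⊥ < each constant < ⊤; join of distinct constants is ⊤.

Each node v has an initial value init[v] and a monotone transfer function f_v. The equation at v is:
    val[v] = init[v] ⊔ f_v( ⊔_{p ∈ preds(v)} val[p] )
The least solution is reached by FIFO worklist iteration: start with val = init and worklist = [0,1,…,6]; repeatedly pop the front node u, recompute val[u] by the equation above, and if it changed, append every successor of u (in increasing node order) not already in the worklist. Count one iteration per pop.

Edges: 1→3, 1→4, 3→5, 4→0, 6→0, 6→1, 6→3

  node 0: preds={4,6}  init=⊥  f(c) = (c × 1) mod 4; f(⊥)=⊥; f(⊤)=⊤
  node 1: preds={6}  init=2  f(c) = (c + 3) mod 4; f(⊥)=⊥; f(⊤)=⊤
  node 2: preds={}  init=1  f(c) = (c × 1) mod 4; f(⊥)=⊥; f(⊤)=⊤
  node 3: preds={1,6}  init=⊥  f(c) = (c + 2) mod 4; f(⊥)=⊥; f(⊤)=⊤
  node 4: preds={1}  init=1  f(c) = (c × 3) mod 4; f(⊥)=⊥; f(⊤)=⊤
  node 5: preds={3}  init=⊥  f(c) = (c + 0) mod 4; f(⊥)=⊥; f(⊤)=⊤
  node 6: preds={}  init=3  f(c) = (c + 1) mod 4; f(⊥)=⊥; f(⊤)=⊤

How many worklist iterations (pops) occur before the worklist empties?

Trace (8 dequeues):
  [1] u=0 | in ⊤ | out ⊤ | prev ⊥ | push {}
  [2] u=1 | in 3 | out 2 | ==
  [3] u=2 | in ⊥ | out 1 | ==
  [4] u=3 | in ⊤ | out ⊤ | prev ⊥ | push {}
  [5] u=4 | in 2 | out ⊤ | prev 1 | push {0}
  [6] u=5 | in ⊤ | out ⊤ | prev ⊥ | push {}
  [7] u=6 | in ⊥ | out 3 | ==
  [8] u=0 | in ⊤ | out ⊤ | ==

Converged values:
  [0] ⊤
  [1] 2
  [2] 1
  [3] ⊤
  [4] ⊤
  [5] ⊤
  [6] 3

8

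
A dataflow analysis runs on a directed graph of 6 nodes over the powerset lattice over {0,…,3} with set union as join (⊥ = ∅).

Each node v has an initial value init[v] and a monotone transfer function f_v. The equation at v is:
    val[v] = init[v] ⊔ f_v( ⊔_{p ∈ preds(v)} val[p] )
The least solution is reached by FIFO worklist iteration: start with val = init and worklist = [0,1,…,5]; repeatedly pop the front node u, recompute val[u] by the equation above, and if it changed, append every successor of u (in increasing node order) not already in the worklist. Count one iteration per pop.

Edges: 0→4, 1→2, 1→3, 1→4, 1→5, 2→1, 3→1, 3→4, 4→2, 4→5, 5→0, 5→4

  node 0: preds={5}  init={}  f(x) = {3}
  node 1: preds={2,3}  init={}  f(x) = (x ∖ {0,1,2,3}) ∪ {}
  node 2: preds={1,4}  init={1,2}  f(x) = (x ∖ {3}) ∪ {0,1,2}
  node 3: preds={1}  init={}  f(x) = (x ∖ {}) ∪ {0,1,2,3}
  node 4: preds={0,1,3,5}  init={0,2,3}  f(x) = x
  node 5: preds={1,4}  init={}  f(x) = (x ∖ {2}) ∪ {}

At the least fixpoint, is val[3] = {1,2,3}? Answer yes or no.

Trace (10 dequeues):
  [1] u=0 | in {} | out {3} | prev {} | push {}
  [2] u=1 | in {1,2} | out {} | ==
  [3] u=2 | in {0,2,3} | out {0,1,2} | prev {1,2} | push {1}
  [4] u=3 | in {} | out {0,1,2,3} | prev {} | push {}
  [5] u=4 | in {0,1,2,3} | out {0,1,2,3} | prev {0,2,3} | push {2}
  [6] u=5 | in {0,1,2,3} | out {0,1,3} | prev {} | push {0,4}
  [7] u=1 | in {0,1,2,3} | out {} | ==
  [8] u=2 | in {0,1,2,3} | out {0,1,2} | ==
  [9] u=0 | in {0,1,3} | out {3} | ==
  [10] u=4 | in {0,1,2,3} | out {0,1,2,3} | ==

Converged values:
  [0] {3}
  [1] {}
  [2] {0,1,2}
  [3] {0,1,2,3}
  [4] {0,1,2,3}
  [5] {0,1,3}

no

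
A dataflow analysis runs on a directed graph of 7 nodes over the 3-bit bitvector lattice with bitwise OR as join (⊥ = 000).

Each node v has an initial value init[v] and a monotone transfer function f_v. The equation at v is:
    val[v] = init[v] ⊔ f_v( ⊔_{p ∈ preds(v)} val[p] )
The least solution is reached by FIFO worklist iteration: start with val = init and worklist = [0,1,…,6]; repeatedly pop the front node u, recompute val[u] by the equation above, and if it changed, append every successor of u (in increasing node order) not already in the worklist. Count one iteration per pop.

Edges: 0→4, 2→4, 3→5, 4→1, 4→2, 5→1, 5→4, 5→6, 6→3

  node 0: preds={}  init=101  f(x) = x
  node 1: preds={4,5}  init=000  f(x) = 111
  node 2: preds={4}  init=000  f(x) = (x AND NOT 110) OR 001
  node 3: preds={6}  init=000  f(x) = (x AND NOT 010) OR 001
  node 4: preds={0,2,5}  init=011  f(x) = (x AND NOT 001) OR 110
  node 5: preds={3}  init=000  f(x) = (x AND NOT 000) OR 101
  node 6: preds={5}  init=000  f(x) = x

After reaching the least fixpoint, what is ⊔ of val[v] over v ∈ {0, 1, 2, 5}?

Worklist (12 pops):
  #1 pop 0: in=000 → 101 (no change)
  #2 pop 1: in=011 → 111 (was 000); enqueue []
  #3 pop 2: in=011 → 001 (was 000); enqueue []
  #4 pop 3: in=000 → 001 (was 000); enqueue []
  #5 pop 4: in=101 → 111 (was 011); enqueue [1,2]
  #6 pop 5: in=001 → 101 (was 000); enqueue [4]
  #7 pop 6: in=101 → 101 (was 000); enqueue [3]
  #8 pop 1: in=111 → 111 (no change)
  #9 pop 2: in=111 → 001 (no change)
  #10 pop 4: in=101 → 111 (no change)
  #11 pop 3: in=101 → 101 (was 001); enqueue [5]
  #12 pop 5: in=101 → 101 (no change)

Fixpoint:
  val[0] = 101
  val[1] = 111
  val[2] = 001
  val[3] = 101
  val[4] = 111
  val[5] = 101
  val[6] = 101

111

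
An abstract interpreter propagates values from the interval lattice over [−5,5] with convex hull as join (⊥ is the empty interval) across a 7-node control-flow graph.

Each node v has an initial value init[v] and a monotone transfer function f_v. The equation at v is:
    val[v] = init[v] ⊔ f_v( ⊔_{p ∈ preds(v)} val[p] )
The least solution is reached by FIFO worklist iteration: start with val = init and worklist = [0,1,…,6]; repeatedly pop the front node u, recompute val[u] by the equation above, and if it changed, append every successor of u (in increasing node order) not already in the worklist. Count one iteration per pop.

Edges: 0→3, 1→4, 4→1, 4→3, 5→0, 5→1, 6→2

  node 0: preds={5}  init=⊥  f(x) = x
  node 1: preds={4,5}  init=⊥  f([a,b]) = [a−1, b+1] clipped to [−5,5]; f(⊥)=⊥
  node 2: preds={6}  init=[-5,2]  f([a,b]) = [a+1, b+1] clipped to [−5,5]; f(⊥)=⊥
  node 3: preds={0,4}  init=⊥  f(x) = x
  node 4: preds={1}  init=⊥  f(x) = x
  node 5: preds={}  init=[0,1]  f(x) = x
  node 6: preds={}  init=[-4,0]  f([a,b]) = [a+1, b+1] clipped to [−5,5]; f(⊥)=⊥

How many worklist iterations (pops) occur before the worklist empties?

Iteration log — 21 steps:
  step 1. node 0  ⊔preds=[0,1]  new=[0,1]  old=⊥  +wl: 
  step 2. node 1  ⊔preds=[0,1]  new=[-1,2]  old=⊥  +wl: 
  step 3. node 2  ⊔preds=[-4,0]  new=[-5,2]  stable
  step 4. node 3  ⊔preds=[0,1]  new=[0,1]  old=⊥  +wl: 
  step 5. node 4  ⊔preds=[-1,2]  new=[-1,2]  old=⊥  +wl: 1,3
  step 6. node 5  ⊔preds=⊥  new=[0,1]  stable
  step 7. node 6  ⊔preds=⊥  new=[-4,0]  stable
  step 8. node 1  ⊔preds=[-1,2]  new=[-2,3]  old=[-1,2]  +wl: 4
  step 9. node 3  ⊔preds=[-1,2]  new=[-1,2]  old=[0,1]  +wl: 
  step 10. node 4  ⊔preds=[-2,3]  new=[-2,3]  old=[-1,2]  +wl: 1,3
  step 11. node 1  ⊔preds=[-2,3]  new=[-3,4]  old=[-2,3]  +wl: 4
  step 12. node 3  ⊔preds=[-2,3]  new=[-2,3]  old=[-1,2]  +wl: 
  step 13. node 4  ⊔preds=[-3,4]  new=[-3,4]  old=[-2,3]  +wl: 1,3
  step 14. node 1  ⊔preds=[-3,4]  new=[-4,5]  old=[-3,4]  +wl: 4
  step 15. node 3  ⊔preds=[-3,4]  new=[-3,4]  old=[-2,3]  +wl: 
  step 16. node 4  ⊔preds=[-4,5]  new=[-4,5]  old=[-3,4]  +wl: 1,3
  step 17. node 1  ⊔preds=[-4,5]  new=[-5,5]  old=[-4,5]  +wl: 4
  step 18. node 3  ⊔preds=[-4,5]  new=[-4,5]  old=[-3,4]  +wl: 
  step 19. node 4  ⊔preds=[-5,5]  new=[-5,5]  old=[-4,5]  +wl: 1,3
  step 20. node 1  ⊔preds=[-5,5]  new=[-5,5]  stable
  step 21. node 3  ⊔preds=[-5,5]  new=[-5,5]  old=[-4,5]  +wl: 

Least fixpoint reached:
  node 0: [0,1]
  node 1: [-5,5]
  node 2: [-5,2]
  node 3: [-5,5]
  node 4: [-5,5]
  node 5: [0,1]
  node 6: [-4,0]

21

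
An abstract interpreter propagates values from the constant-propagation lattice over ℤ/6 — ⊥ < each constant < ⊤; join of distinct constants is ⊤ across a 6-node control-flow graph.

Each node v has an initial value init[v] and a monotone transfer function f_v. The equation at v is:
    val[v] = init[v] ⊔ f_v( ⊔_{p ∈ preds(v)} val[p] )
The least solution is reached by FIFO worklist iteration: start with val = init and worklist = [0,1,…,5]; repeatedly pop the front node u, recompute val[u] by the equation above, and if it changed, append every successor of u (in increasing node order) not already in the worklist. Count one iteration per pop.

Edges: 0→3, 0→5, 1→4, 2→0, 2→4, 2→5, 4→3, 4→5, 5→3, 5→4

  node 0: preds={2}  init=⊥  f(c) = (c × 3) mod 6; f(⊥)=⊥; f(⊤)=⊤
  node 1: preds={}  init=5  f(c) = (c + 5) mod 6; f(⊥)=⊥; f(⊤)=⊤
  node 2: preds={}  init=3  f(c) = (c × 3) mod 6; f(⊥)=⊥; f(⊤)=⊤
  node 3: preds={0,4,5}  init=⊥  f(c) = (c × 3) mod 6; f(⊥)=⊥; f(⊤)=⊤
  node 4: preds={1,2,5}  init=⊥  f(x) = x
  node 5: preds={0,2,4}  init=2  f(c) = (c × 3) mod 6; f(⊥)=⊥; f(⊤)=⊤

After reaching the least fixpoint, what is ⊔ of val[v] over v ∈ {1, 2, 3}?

⊤

Worklist (8 pops):
  #1 pop 0: in=3 → 3 (was ⊥); enqueue []
  #2 pop 1: in=⊥ → 5 (no change)
  #3 pop 2: in=⊥ → 3 (no change)
  #4 pop 3: in=⊤ → ⊤ (was ⊥); enqueue []
  #5 pop 4: in=⊤ → ⊤ (was ⊥); enqueue [3]
  #6 pop 5: in=⊤ → ⊤ (was 2); enqueue [4]
  #7 pop 3: in=⊤ → ⊤ (no change)
  #8 pop 4: in=⊤ → ⊤ (no change)

Fixpoint:
  val[0] = 3
  val[1] = 5
  val[2] = 3
  val[3] = ⊤
  val[4] = ⊤
  val[5] = ⊤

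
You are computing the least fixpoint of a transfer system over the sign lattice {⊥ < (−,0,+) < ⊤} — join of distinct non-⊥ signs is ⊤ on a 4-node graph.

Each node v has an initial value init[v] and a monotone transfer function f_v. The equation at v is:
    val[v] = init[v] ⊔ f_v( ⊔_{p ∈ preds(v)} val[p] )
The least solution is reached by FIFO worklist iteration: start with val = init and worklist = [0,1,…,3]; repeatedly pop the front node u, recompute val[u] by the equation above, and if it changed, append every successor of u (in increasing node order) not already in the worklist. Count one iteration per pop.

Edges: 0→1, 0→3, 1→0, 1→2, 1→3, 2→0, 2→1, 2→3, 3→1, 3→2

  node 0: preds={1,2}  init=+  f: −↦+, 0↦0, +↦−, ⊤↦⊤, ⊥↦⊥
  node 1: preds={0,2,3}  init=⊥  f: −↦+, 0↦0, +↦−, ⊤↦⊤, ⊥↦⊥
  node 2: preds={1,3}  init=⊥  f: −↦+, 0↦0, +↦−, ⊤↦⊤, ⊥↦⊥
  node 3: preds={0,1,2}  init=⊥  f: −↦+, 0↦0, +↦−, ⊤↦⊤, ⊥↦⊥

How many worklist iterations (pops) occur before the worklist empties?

Worklist (10 pops):
  #1 pop 0: in=⊥ → + (no change)
  #2 pop 1: in=+ → − (was ⊥); enqueue [0]
  #3 pop 2: in=− → + (was ⊥); enqueue [1]
  #4 pop 3: in=⊤ → ⊤ (was ⊥); enqueue [2]
  #5 pop 0: in=⊤ → ⊤ (was +); enqueue [3]
  #6 pop 1: in=⊤ → ⊤ (was −); enqueue [0]
  #7 pop 2: in=⊤ → ⊤ (was +); enqueue [1]
  #8 pop 3: in=⊤ → ⊤ (no change)
  #9 pop 0: in=⊤ → ⊤ (no change)
  #10 pop 1: in=⊤ → ⊤ (no change)

Fixpoint:
  val[0] = ⊤
  val[1] = ⊤
  val[2] = ⊤
  val[3] = ⊤

10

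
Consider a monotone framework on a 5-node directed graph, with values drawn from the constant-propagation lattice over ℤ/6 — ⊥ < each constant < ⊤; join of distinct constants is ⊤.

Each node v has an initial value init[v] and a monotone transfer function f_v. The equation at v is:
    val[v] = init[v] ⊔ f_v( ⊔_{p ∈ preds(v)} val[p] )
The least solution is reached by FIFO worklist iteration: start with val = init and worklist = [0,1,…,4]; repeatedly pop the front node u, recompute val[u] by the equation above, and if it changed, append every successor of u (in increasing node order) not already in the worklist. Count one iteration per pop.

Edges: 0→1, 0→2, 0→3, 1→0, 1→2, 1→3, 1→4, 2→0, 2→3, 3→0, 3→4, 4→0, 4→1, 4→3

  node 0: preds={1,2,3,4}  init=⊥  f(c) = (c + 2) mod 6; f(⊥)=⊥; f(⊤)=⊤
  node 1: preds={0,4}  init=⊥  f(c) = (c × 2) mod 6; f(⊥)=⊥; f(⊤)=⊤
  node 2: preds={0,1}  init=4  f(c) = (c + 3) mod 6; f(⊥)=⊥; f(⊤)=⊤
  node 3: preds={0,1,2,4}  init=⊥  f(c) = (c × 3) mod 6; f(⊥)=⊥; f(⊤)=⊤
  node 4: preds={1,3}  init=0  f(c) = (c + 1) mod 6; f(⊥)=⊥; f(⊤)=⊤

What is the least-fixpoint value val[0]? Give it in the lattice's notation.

Worklist (8 pops):
  #1 pop 0: in=⊤ → ⊤ (was ⊥); enqueue []
  #2 pop 1: in=⊤ → ⊤ (was ⊥); enqueue [0]
  #3 pop 2: in=⊤ → ⊤ (was 4); enqueue []
  #4 pop 3: in=⊤ → ⊤ (was ⊥); enqueue []
  #5 pop 4: in=⊤ → ⊤ (was 0); enqueue [1,3]
  #6 pop 0: in=⊤ → ⊤ (no change)
  #7 pop 1: in=⊤ → ⊤ (no change)
  #8 pop 3: in=⊤ → ⊤ (no change)

Fixpoint:
  val[0] = ⊤
  val[1] = ⊤
  val[2] = ⊤
  val[3] = ⊤
  val[4] = ⊤

⊤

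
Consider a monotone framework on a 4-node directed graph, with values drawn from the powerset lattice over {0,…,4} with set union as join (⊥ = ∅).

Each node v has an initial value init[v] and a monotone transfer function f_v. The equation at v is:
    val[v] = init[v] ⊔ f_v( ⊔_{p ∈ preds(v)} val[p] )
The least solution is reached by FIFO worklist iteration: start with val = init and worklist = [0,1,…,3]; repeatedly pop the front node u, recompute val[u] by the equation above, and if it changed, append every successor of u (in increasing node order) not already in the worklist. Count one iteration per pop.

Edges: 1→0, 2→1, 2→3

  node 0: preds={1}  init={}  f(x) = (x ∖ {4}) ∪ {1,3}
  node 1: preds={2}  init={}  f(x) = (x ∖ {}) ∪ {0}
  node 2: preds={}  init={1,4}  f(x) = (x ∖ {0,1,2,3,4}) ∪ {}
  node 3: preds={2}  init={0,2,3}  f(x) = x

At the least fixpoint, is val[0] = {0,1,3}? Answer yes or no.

Iteration log — 5 steps:
  step 1. node 0  ⊔preds={}  new={1,3}  old={}  +wl: 
  step 2. node 1  ⊔preds={1,4}  new={0,1,4}  old={}  +wl: 0
  step 3. node 2  ⊔preds={}  new={1,4}  stable
  step 4. node 3  ⊔preds={1,4}  new={0,1,2,3,4}  old={0,2,3}  +wl: 
  step 5. node 0  ⊔preds={0,1,4}  new={0,1,3}  old={1,3}  +wl: 

Least fixpoint reached:
  node 0: {0,1,3}
  node 1: {0,1,4}
  node 2: {1,4}
  node 3: {0,1,2,3,4}

yes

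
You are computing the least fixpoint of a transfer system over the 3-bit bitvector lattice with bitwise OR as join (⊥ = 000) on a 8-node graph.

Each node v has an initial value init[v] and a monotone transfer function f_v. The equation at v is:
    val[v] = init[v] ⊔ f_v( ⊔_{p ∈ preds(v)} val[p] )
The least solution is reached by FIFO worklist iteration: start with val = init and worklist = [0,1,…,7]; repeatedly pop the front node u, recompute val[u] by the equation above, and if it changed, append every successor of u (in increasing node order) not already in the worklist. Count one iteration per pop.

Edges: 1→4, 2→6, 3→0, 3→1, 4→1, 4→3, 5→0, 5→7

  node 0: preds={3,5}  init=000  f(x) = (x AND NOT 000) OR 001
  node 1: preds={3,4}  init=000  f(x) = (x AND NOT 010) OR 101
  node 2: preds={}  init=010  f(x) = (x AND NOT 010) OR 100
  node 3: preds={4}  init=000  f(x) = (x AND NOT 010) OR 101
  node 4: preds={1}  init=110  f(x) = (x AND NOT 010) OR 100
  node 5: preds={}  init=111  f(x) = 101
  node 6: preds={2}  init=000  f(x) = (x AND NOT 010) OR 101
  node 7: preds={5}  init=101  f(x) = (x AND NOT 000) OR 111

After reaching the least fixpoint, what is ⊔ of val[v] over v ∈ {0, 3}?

111

Worklist (11 pops):
  #1 pop 0: in=111 → 111 (was 000); enqueue []
  #2 pop 1: in=110 → 101 (was 000); enqueue []
  #3 pop 2: in=000 → 110 (was 010); enqueue []
  #4 pop 3: in=110 → 101 (was 000); enqueue [0,1]
  #5 pop 4: in=101 → 111 (was 110); enqueue [3]
  #6 pop 5: in=000 → 111 (no change)
  #7 pop 6: in=110 → 101 (was 000); enqueue []
  #8 pop 7: in=111 → 111 (was 101); enqueue []
  #9 pop 0: in=111 → 111 (no change)
  #10 pop 1: in=111 → 101 (no change)
  #11 pop 3: in=111 → 101 (no change)

Fixpoint:
  val[0] = 111
  val[1] = 101
  val[2] = 110
  val[3] = 101
  val[4] = 111
  val[5] = 111
  val[6] = 101
  val[7] = 111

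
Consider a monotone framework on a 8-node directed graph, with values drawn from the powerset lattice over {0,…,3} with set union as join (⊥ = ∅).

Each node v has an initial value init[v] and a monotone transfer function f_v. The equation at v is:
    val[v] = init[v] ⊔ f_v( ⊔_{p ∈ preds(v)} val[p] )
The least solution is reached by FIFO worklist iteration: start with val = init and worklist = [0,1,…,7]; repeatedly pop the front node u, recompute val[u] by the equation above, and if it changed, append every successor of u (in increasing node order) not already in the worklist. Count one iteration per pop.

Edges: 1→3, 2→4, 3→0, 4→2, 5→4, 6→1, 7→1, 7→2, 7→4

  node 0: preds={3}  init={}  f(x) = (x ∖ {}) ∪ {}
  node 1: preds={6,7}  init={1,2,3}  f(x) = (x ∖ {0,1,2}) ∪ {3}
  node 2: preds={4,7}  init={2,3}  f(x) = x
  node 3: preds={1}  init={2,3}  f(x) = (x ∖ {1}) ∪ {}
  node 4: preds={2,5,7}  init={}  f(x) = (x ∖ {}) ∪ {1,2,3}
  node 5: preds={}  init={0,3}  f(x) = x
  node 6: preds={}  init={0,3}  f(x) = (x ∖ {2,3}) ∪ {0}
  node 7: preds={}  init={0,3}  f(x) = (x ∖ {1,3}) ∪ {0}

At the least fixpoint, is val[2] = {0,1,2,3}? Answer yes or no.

yes

Trace (10 dequeues):
  [1] u=0 | in {2,3} | out {2,3} | prev {} | push {}
  [2] u=1 | in {0,3} | out {1,2,3} | ==
  [3] u=2 | in {0,3} | out {0,2,3} | prev {2,3} | push {}
  [4] u=3 | in {1,2,3} | out {2,3} | ==
  [5] u=4 | in {0,2,3} | out {0,1,2,3} | prev {} | push {2}
  [6] u=5 | in {} | out {0,3} | ==
  [7] u=6 | in {} | out {0,3} | ==
  [8] u=7 | in {} | out {0,3} | ==
  [9] u=2 | in {0,1,2,3} | out {0,1,2,3} | prev {0,2,3} | push {4}
  [10] u=4 | in {0,1,2,3} | out {0,1,2,3} | ==

Converged values:
  [0] {2,3}
  [1] {1,2,3}
  [2] {0,1,2,3}
  [3] {2,3}
  [4] {0,1,2,3}
  [5] {0,3}
  [6] {0,3}
  [7] {0,3}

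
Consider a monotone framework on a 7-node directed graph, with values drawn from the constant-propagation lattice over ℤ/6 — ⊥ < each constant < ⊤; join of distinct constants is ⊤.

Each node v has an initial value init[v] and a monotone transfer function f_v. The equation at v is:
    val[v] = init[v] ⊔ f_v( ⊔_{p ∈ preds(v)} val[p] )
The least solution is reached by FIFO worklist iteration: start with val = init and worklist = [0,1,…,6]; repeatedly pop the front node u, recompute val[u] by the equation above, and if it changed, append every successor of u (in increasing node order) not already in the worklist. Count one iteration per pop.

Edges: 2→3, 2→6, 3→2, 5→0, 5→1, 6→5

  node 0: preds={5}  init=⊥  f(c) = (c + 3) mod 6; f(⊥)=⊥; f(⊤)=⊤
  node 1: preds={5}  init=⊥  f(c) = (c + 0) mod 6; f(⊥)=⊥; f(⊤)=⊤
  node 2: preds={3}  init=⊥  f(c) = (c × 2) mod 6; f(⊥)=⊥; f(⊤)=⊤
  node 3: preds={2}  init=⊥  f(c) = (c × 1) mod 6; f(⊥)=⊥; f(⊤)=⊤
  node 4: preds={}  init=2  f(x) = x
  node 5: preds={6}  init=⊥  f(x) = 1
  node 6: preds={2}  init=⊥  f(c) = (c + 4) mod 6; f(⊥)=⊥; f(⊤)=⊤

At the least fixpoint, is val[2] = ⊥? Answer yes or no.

Iteration log — 9 steps:
  step 1. node 0  ⊔preds=⊥  new=⊥  stable
  step 2. node 1  ⊔preds=⊥  new=⊥  stable
  step 3. node 2  ⊔preds=⊥  new=⊥  stable
  step 4. node 3  ⊔preds=⊥  new=⊥  stable
  step 5. node 4  ⊔preds=⊥  new=2  stable
  step 6. node 5  ⊔preds=⊥  new=1  old=⊥  +wl: 0,1
  step 7. node 6  ⊔preds=⊥  new=⊥  stable
  step 8. node 0  ⊔preds=1  new=4  old=⊥  +wl: 
  step 9. node 1  ⊔preds=1  new=1  old=⊥  +wl: 

Least fixpoint reached:
  node 0: 4
  node 1: 1
  node 2: ⊥
  node 3: ⊥
  node 4: 2
  node 5: 1
  node 6: ⊥

yes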